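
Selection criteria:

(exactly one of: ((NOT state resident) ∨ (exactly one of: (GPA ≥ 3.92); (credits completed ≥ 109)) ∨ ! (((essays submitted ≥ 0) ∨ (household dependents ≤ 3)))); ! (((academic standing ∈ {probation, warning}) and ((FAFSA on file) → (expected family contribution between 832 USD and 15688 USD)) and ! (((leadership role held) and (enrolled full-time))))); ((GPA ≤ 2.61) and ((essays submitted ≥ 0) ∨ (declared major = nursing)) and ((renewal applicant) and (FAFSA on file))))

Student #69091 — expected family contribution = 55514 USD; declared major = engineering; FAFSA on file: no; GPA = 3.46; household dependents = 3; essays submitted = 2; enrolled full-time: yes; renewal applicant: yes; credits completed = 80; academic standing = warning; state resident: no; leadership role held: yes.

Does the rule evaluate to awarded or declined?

Atomic conditions:
  NOT state resident: no → true
  GPA ≥ 3.92: 3.46 ≥ 3.92 is false
  credits completed ≥ 109: 80 ≥ 109 is false
  essays submitted ≥ 0: 2 ≥ 0 is true
  household dependents ≤ 3: 3 ≤ 3 is true
  academic standing ∈ {probation, warning}: warning is in the set → true
  FAFSA on file: no → false
  expected family contribution between 832 USD and 15688 USD: 55514 in [832, 15688] is false
  leadership role held: yes → true
  enrolled full-time: yes → true
  GPA ≤ 2.61: 3.46 ≤ 2.61 is false
  declared major = nursing: engineering == nursing is false
  renewal applicant: yes → true
Combine:
[1.2] exactly-one(false, false) = false
[1.3.1] true OR true = true
[1.3] NOT true = false
[1] true OR false OR false = true
[2.1.2] false → false (antecedent false ⇒ implication holds) = true
[2.1.3.1] true AND true = true
[2.1.3] NOT true = false
[2.1] true AND true AND false = false
[2] NOT false = true
[3.2] true OR false = true
[3.3] true AND false = false
[3] false AND true AND false = false
[root] exactly-one(true, true, false) = false
Overall: false → declined

Declined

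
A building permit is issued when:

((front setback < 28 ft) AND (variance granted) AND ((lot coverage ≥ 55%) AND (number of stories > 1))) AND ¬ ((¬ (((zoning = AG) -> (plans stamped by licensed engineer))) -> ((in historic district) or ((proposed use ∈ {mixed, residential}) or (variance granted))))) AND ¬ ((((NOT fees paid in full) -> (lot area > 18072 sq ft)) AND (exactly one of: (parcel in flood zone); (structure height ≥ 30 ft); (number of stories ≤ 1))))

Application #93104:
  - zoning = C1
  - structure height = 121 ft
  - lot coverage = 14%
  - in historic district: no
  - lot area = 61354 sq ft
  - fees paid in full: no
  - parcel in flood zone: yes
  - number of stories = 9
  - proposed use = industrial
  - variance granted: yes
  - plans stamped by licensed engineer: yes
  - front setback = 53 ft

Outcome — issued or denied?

Atomic conditions:
  front setback < 28 ft: 53 < 28 is false
  variance granted: yes → true
  lot coverage ≥ 55%: 14 ≥ 55 is false
  number of stories > 1: 9 > 1 is true
  zoning = AG: C1 == AG is false
  plans stamped by licensed engineer: yes → true
  in historic district: no → false
  proposed use ∈ {mixed, residential}: industrial is not in the set → false
  NOT fees paid in full: no → true
  lot area > 18072 sq ft: 61354 > 18072 is true
  parcel in flood zone: yes → true
  structure height ≥ 30 ft: 121 ≥ 30 is true
  number of stories ≤ 1: 9 ≤ 1 is false
Combine:
[1.3] false AND true = false
[1] false AND true AND false = false
[2.1.1.1] false → true (antecedent false ⇒ implication holds) = true
[2.1.1] NOT true = false
[2.1.2.2] false OR true = true
[2.1.2] false OR true = true
[2.1] false → true (antecedent false ⇒ implication holds) = true
[2] NOT true = false
[3.1.1] true → true = true
[3.1.2] exactly-one(true, true, false) = false
[3.1] true AND false = false
[3] NOT false = true
[root] false AND false AND true = false
Overall: false → denied

Denied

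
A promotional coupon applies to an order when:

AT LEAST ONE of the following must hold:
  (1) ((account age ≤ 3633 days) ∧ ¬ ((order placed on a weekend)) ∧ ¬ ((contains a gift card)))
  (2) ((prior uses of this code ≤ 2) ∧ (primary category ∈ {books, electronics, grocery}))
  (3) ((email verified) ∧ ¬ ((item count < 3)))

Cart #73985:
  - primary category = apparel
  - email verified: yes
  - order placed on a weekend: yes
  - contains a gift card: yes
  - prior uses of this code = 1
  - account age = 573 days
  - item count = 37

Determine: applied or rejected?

Applied

Atomic conditions:
  account age ≤ 3633 days: 573 ≤ 3633 is true
  order placed on a weekend: yes → true
  contains a gift card: yes → true
  prior uses of this code ≤ 2: 1 ≤ 2 is true
  primary category ∈ {books, electronics, grocery}: apparel is not in the set → false
  email verified: yes → true
  item count < 3: 37 < 3 is false
Combine:
[1.2] NOT true = false
[1.3] NOT true = false
[1] true AND false AND false = false
[2] true AND false = false
[3.2] NOT false = true
[3] true AND true = true
[root] false OR false OR true = true
Overall: true → applied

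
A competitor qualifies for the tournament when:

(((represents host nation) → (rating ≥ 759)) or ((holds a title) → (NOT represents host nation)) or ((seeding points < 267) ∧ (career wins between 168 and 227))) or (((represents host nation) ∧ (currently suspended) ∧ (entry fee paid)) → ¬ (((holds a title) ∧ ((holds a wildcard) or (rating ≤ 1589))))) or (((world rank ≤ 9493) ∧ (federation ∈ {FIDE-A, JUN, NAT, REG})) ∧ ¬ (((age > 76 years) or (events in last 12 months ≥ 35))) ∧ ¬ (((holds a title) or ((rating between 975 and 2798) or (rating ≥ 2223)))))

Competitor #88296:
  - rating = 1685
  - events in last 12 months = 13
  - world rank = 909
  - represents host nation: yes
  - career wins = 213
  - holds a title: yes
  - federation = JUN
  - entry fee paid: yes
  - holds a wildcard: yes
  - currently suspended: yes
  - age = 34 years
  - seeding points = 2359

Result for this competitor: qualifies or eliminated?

Qualifies

Atomic conditions:
  represents host nation: yes → true
  rating ≥ 759: 1685 ≥ 759 is true
  holds a title: yes → true
  NOT represents host nation: yes → false
  seeding points < 267: 2359 < 267 is false
  career wins between 168 and 227: 213 in [168, 227] is true
  currently suspended: yes → true
  entry fee paid: yes → true
  holds a wildcard: yes → true
  rating ≤ 1589: 1685 ≤ 1589 is false
  world rank ≤ 9493: 909 ≤ 9493 is true
  federation ∈ {FIDE-A, JUN, NAT, REG}: JUN is in the set → true
  age > 76 years: 34 > 76 is false
  events in last 12 months ≥ 35: 13 ≥ 35 is false
  rating between 975 and 2798: 1685 in [975, 2798] is true
  rating ≥ 2223: 1685 ≥ 2223 is false
Combine:
[1.1] true → true = true
[1.2] true → false = false
[1.3] false AND true = false
[1] true OR false OR false = true
[2.1] true AND true AND true = true
[2.2.1.2] true OR false = true
[2.2.1] true AND true = true
[2.2] NOT true = false
[2] true → false = false
[3.1] true AND true = true
[3.2.1] false OR false = false
[3.2] NOT false = true
[3.3.1.2] true OR false = true
[3.3.1] true OR true = true
[3.3] NOT true = false
[3] true AND true AND false = false
[root] true OR false OR false = true
Overall: true → qualifies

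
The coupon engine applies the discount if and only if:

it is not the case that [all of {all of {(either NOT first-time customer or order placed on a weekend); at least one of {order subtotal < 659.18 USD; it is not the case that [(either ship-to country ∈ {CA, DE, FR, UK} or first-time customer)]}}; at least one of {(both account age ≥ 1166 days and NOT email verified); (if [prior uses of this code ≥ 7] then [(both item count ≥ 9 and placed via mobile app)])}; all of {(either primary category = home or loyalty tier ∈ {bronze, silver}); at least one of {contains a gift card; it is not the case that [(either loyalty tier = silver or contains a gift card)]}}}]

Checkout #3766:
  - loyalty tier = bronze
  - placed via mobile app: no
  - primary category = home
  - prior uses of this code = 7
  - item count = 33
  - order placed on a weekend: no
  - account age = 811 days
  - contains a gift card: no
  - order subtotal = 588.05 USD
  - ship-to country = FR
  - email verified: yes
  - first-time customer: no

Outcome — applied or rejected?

Atomic conditions:
  NOT first-time customer: no → true
  order placed on a weekend: no → false
  order subtotal < 659.18 USD: 588.05 < 659.18 is true
  ship-to country ∈ {CA, DE, FR, UK}: FR is in the set → true
  first-time customer: no → false
  account age ≥ 1166 days: 811 ≥ 1166 is false
  NOT email verified: yes → false
  prior uses of this code ≥ 7: 7 ≥ 7 is true
  item count ≥ 9: 33 ≥ 9 is true
  placed via mobile app: no → false
  primary category = home: home == home is true
  loyalty tier ∈ {bronze, silver}: bronze is in the set → true
  contains a gift card: no → false
  loyalty tier = silver: bronze == silver is false
Combine:
[1.1.1] true OR false = true
[1.1.2.2.1] true OR false = true
[1.1.2.2] NOT true = false
[1.1.2] true OR false = true
[1.1] true AND true = true
[1.2.1] false AND false = false
[1.2.2.2] true AND false = false
[1.2.2] true → false = false
[1.2] false OR false = false
[1.3.1] true OR true = true
[1.3.2.2.1] false OR false = false
[1.3.2.2] NOT false = true
[1.3.2] false OR true = true
[1.3] true AND true = true
[1] true AND false AND true = false
[root] NOT false = true
Overall: true → applied

Applied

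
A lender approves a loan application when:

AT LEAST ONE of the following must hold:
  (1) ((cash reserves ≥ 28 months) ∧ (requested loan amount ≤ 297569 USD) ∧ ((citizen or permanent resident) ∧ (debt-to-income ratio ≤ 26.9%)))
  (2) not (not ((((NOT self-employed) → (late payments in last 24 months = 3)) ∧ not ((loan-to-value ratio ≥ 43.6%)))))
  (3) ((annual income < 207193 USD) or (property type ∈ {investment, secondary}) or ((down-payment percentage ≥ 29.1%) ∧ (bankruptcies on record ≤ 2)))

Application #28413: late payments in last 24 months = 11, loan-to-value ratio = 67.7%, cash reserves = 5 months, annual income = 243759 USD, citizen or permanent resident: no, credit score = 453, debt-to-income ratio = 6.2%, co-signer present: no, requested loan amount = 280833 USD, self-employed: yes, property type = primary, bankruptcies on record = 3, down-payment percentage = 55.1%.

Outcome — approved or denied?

Atomic conditions:
  cash reserves ≥ 28 months: 5 ≥ 28 is false
  requested loan amount ≤ 297569 USD: 280833 ≤ 297569 is true
  citizen or permanent resident: no → false
  debt-to-income ratio ≤ 26.9%: 6.2 ≤ 26.9 is true
  NOT self-employed: yes → false
  late payments in last 24 months = 3: 11 == 3 is false
  loan-to-value ratio ≥ 43.6%: 67.7 ≥ 43.6 is true
  annual income < 207193 USD: 243759 < 207193 is false
  property type ∈ {investment, secondary}: primary is not in the set → false
  down-payment percentage ≥ 29.1%: 55.1 ≥ 29.1 is true
  bankruptcies on record ≤ 2: 3 ≤ 2 is false
Combine:
[1.3] false AND true = false
[1] false AND true AND false = false
[2.1.1.1] false → false (antecedent false ⇒ implication holds) = true
[2.1.1.2] NOT true = false
[2.1.1] true AND false = false
[2.1] NOT false = true
[2] NOT true = false
[3.3] true AND false = false
[3] false OR false OR false = false
[root] false OR false OR false = false
Overall: false → denied

Denied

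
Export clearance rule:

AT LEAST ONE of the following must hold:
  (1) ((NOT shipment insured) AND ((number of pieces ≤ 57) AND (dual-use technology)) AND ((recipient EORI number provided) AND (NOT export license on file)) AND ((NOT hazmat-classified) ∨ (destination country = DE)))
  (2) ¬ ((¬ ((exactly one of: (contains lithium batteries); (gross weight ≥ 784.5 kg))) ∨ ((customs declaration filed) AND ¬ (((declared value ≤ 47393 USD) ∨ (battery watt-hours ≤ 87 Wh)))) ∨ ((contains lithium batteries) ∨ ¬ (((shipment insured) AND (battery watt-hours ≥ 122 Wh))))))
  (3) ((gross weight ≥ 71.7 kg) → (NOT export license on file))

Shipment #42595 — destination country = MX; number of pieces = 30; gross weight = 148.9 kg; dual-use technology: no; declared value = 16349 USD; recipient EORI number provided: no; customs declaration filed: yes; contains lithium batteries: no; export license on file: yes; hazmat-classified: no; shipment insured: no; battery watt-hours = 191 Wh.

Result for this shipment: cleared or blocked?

Atomic conditions:
  NOT shipment insured: no → true
  number of pieces ≤ 57: 30 ≤ 57 is true
  dual-use technology: no → false
  recipient EORI number provided: no → false
  NOT export license on file: yes → false
  NOT hazmat-classified: no → true
  destination country = DE: MX == DE is false
  contains lithium batteries: no → false
  gross weight ≥ 784.5 kg: 148.9 ≥ 784.5 is false
  customs declaration filed: yes → true
  declared value ≤ 47393 USD: 16349 ≤ 47393 is true
  battery watt-hours ≤ 87 Wh: 191 ≤ 87 is false
  shipment insured: no → false
  battery watt-hours ≥ 122 Wh: 191 ≥ 122 is true
  gross weight ≥ 71.7 kg: 148.9 ≥ 71.7 is true
Combine:
[1.2] true AND false = false
[1.3] false AND false = false
[1.4] true OR false = true
[1] true AND false AND false AND true = false
[2.1.1.1] exactly-one(false, false) = false
[2.1.1] NOT false = true
[2.1.2.2.1] true OR false = true
[2.1.2.2] NOT true = false
[2.1.2] true AND false = false
[2.1.3.2.1] false AND true = false
[2.1.3.2] NOT false = true
[2.1.3] false OR true = true
[2.1] true OR false OR true = true
[2] NOT true = false
[3] true → false = false
[root] false OR false OR false = false
Overall: false → blocked

Blocked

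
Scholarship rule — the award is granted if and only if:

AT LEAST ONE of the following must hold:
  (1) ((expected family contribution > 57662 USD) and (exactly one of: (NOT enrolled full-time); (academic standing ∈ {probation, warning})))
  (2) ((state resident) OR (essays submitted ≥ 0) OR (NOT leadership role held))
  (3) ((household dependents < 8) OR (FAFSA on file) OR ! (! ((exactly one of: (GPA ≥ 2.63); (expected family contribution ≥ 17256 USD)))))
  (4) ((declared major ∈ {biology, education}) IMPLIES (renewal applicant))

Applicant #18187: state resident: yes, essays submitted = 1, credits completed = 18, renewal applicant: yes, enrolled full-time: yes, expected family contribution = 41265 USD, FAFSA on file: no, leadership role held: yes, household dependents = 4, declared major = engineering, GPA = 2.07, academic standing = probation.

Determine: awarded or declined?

Awarded

Atomic conditions:
  expected family contribution > 57662 USD: 41265 > 57662 is false
  NOT enrolled full-time: yes → false
  academic standing ∈ {probation, warning}: probation is in the set → true
  state resident: yes → true
  essays submitted ≥ 0: 1 ≥ 0 is true
  NOT leadership role held: yes → false
  household dependents < 8: 4 < 8 is true
  FAFSA on file: no → false
  GPA ≥ 2.63: 2.07 ≥ 2.63 is false
  expected family contribution ≥ 17256 USD: 41265 ≥ 17256 is true
  declared major ∈ {biology, education}: engineering is not in the set → false
  renewal applicant: yes → true
Combine:
[1.2] exactly-one(false, true) = true
[1] false AND true = false
[2] true OR true OR false = true
[3.3.1.1] exactly-one(false, true) = true
[3.3.1] NOT true = false
[3.3] NOT false = true
[3] true OR false OR true = true
[4] false → true (antecedent false ⇒ implication holds) = true
[root] false OR true OR true OR true = true
Overall: true → awarded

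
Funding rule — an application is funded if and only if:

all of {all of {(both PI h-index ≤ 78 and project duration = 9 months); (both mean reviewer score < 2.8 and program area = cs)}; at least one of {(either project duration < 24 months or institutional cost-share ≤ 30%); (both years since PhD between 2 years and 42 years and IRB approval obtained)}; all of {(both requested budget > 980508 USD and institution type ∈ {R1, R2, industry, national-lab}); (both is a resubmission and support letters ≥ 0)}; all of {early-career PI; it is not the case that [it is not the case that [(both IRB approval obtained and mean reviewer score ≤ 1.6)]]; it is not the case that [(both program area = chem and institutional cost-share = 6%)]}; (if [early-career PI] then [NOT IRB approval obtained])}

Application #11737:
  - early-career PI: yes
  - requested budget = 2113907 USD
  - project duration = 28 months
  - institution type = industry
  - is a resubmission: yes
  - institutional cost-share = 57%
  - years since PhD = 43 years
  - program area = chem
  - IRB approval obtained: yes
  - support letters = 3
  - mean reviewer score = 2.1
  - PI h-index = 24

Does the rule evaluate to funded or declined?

Declined

Atomic conditions:
  PI h-index ≤ 78: 24 ≤ 78 is true
  project duration = 9 months: 28 == 9 is false
  mean reviewer score < 2.8: 2.1 < 2.8 is true
  program area = cs: chem == cs is false
  project duration < 24 months: 28 < 24 is false
  institutional cost-share ≤ 30%: 57 ≤ 30 is false
  years since PhD between 2 years and 42 years: 43 in [2, 42] is false
  IRB approval obtained: yes → true
  requested budget > 980508 USD: 2113907 > 980508 is true
  institution type ∈ {R1, R2, industry, national-lab}: industry is in the set → true
  is a resubmission: yes → true
  support letters ≥ 0: 3 ≥ 0 is true
  early-career PI: yes → true
  mean reviewer score ≤ 1.6: 2.1 ≤ 1.6 is false
  program area = chem: chem == chem is true
  institutional cost-share = 6%: 57 == 6 is false
  NOT IRB approval obtained: yes → false
Combine:
[1.1] true AND false = false
[1.2] true AND false = false
[1] false AND false = false
[2.1] false OR false = false
[2.2] false AND true = false
[2] false OR false = false
[3.1] true AND true = true
[3.2] true AND true = true
[3] true AND true = true
[4.2.1.1] true AND false = false
[4.2.1] NOT false = true
[4.2] NOT true = false
[4.3.1] true AND false = false
[4.3] NOT false = true
[4] true AND false AND true = false
[5] true → false = false
[root] false AND false AND true AND false AND false = false
Overall: false → declined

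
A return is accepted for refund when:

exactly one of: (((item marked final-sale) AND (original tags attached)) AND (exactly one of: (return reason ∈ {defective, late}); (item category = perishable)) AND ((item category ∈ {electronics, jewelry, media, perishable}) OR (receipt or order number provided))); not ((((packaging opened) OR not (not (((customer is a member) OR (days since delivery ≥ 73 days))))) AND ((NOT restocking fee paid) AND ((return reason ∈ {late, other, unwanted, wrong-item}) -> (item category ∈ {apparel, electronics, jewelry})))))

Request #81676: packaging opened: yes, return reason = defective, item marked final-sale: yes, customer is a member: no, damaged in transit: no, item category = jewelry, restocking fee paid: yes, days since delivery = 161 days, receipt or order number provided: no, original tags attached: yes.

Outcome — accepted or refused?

Atomic conditions:
  item marked final-sale: yes → true
  original tags attached: yes → true
  return reason ∈ {defective, late}: defective is in the set → true
  item category = perishable: jewelry == perishable is false
  item category ∈ {electronics, jewelry, media, perishable}: jewelry is in the set → true
  receipt or order number provided: no → false
  packaging opened: yes → true
  customer is a member: no → false
  days since delivery ≥ 73 days: 161 ≥ 73 is true
  NOT restocking fee paid: yes → false
  return reason ∈ {late, other, unwanted, wrong-item}: defective is not in the set → false
  item category ∈ {apparel, electronics, jewelry}: jewelry is in the set → true
Combine:
[1.1] true AND true = true
[1.2] exactly-one(true, false) = true
[1.3] true OR false = true
[1] true AND true AND true = true
[2.1.1.2.1.1] false OR true = true
[2.1.1.2.1] NOT true = false
[2.1.1.2] NOT false = true
[2.1.1] true OR true = true
[2.1.2.2] false → true (antecedent false ⇒ implication holds) = true
[2.1.2] false AND true = false
[2.1] true AND false = false
[2] NOT false = true
[root] exactly-one(true, true) = false
Overall: false → refused

Refused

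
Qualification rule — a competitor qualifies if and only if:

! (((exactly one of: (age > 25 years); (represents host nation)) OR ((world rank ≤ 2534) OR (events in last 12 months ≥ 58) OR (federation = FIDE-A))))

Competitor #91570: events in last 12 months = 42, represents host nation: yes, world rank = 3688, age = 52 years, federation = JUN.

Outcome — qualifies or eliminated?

Qualifies

Atomic conditions:
  age > 25 years: 52 > 25 is true
  represents host nation: yes → true
  world rank ≤ 2534: 3688 ≤ 2534 is false
  events in last 12 months ≥ 58: 42 ≥ 58 is false
  federation = FIDE-A: JUN == FIDE-A is false
Combine:
[1.1] exactly-one(true, true) = false
[1.2] false OR false OR false = false
[1] false OR false = false
[root] NOT false = true
Overall: true → qualifies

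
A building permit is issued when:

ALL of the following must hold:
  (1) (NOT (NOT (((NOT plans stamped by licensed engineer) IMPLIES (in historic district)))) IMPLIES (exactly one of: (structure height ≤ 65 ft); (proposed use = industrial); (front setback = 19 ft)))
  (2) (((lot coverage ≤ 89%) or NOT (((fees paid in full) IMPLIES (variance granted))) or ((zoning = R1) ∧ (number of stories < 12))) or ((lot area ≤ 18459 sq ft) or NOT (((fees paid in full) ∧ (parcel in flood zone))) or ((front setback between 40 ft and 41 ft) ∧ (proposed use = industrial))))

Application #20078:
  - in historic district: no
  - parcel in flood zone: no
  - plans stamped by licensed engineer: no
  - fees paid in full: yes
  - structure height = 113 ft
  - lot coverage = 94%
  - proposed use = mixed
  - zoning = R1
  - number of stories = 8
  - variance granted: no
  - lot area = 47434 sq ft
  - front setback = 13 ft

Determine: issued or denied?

Atomic conditions:
  NOT plans stamped by licensed engineer: no → true
  in historic district: no → false
  structure height ≤ 65 ft: 113 ≤ 65 is false
  proposed use = industrial: mixed == industrial is false
  front setback = 19 ft: 13 == 19 is false
  lot coverage ≤ 89%: 94 ≤ 89 is false
  fees paid in full: yes → true
  variance granted: no → false
  zoning = R1: R1 == R1 is true
  number of stories < 12: 8 < 12 is true
  lot area ≤ 18459 sq ft: 47434 ≤ 18459 is false
  parcel in flood zone: no → false
  front setback between 40 ft and 41 ft: 13 in [40, 41] is false
Combine:
[1.1.1.1] true → false = false
[1.1.1] NOT false = true
[1.1] NOT true = false
[1.2] exactly-one(false, false, false) = false
[1] false → false (antecedent false ⇒ implication holds) = true
[2.1.2.1] true → false = false
[2.1.2] NOT false = true
[2.1.3] true AND true = true
[2.1] false OR true OR true = true
[2.2.2.1] true AND false = false
[2.2.2] NOT false = true
[2.2.3] false AND false = false
[2.2] false OR true OR false = true
[2] true OR true = true
[root] true AND true = true
Overall: true → issued

Issued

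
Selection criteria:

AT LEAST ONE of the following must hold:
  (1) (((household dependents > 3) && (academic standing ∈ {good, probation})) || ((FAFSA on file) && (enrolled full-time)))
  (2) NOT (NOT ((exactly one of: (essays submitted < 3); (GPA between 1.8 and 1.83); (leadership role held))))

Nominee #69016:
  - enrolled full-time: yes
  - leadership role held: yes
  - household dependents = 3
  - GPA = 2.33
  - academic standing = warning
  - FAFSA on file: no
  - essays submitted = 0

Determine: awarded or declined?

Declined

Atomic conditions:
  household dependents > 3: 3 > 3 is false
  academic standing ∈ {good, probation}: warning is not in the set → false
  FAFSA on file: no → false
  enrolled full-time: yes → true
  essays submitted < 3: 0 < 3 is true
  GPA between 1.8 and 1.83: 2.33 in [1.8, 1.83] is false
  leadership role held: yes → true
Combine:
[1.1] false AND false = false
[1.2] false AND true = false
[1] false OR false = false
[2.1.1] exactly-one(true, false, true) = false
[2.1] NOT false = true
[2] NOT true = false
[root] false OR false = false
Overall: false → declined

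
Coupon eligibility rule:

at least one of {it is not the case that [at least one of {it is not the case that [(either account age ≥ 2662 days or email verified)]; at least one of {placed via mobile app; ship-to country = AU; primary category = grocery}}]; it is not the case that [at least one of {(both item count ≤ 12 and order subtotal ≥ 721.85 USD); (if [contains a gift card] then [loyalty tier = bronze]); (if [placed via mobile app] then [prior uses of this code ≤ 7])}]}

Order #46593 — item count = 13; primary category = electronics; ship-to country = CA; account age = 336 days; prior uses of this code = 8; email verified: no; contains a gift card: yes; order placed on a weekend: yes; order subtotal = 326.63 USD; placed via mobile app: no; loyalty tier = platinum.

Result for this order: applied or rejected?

Rejected

Atomic conditions:
  account age ≥ 2662 days: 336 ≥ 2662 is false
  email verified: no → false
  placed via mobile app: no → false
  ship-to country = AU: CA == AU is false
  primary category = grocery: electronics == grocery is false
  item count ≤ 12: 13 ≤ 12 is false
  order subtotal ≥ 721.85 USD: 326.63 ≥ 721.85 is false
  contains a gift card: yes → true
  loyalty tier = bronze: platinum == bronze is false
  prior uses of this code ≤ 7: 8 ≤ 7 is false
Combine:
[1.1.1.1] false OR false = false
[1.1.1] NOT false = true
[1.1.2] false OR false OR false = false
[1.1] true OR false = true
[1] NOT true = false
[2.1.1] false AND false = false
[2.1.2] true → false = false
[2.1.3] false → false (antecedent false ⇒ implication holds) = true
[2.1] false OR false OR true = true
[2] NOT true = false
[root] false OR false = false
Overall: false → rejected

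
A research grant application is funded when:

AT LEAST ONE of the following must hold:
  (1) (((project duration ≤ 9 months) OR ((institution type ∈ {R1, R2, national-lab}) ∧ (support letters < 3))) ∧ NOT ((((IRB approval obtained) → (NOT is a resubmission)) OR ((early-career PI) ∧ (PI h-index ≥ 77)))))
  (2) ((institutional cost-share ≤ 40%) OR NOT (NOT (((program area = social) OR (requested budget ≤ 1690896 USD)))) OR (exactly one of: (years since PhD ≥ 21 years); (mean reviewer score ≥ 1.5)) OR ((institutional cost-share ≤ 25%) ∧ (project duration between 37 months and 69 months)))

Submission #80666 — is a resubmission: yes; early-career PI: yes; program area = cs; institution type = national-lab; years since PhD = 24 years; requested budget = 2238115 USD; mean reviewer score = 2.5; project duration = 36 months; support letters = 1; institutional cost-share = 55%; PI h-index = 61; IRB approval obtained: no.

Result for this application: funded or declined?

Declined

Atomic conditions:
  project duration ≤ 9 months: 36 ≤ 9 is false
  institution type ∈ {R1, R2, national-lab}: national-lab is in the set → true
  support letters < 3: 1 < 3 is true
  IRB approval obtained: no → false
  NOT is a resubmission: yes → false
  early-career PI: yes → true
  PI h-index ≥ 77: 61 ≥ 77 is false
  institutional cost-share ≤ 40%: 55 ≤ 40 is false
  program area = social: cs == social is false
  requested budget ≤ 1690896 USD: 2238115 ≤ 1690896 is false
  years since PhD ≥ 21 years: 24 ≥ 21 is true
  mean reviewer score ≥ 1.5: 2.5 ≥ 1.5 is true
  institutional cost-share ≤ 25%: 55 ≤ 25 is false
  project duration between 37 months and 69 months: 36 in [37, 69] is false
Combine:
[1.1.2] true AND true = true
[1.1] false OR true = true
[1.2.1.1] false → false (antecedent false ⇒ implication holds) = true
[1.2.1.2] true AND false = false
[1.2.1] true OR false = true
[1.2] NOT true = false
[1] true AND false = false
[2.2.1.1] false OR false = false
[2.2.1] NOT false = true
[2.2] NOT true = false
[2.3] exactly-one(true, true) = false
[2.4] false AND false = false
[2] false OR false OR false OR false = false
[root] false OR false = false
Overall: false → declined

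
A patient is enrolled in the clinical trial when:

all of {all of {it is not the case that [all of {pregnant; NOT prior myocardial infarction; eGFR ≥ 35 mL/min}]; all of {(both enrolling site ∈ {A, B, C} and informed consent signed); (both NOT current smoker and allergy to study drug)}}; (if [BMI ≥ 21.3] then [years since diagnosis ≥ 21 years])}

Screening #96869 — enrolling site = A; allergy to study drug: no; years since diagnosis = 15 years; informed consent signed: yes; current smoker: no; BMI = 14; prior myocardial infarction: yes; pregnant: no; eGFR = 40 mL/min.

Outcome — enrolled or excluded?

Excluded

Atomic conditions:
  pregnant: no → false
  NOT prior myocardial infarction: yes → false
  eGFR ≥ 35 mL/min: 40 ≥ 35 is true
  enrolling site ∈ {A, B, C}: A is in the set → true
  informed consent signed: yes → true
  NOT current smoker: no → true
  allergy to study drug: no → false
  BMI ≥ 21.3: 14 ≥ 21.3 is false
  years since diagnosis ≥ 21 years: 15 ≥ 21 is false
Combine:
[1.1.1] false AND false AND true = false
[1.1] NOT false = true
[1.2.1] true AND true = true
[1.2.2] true AND false = false
[1.2] true AND false = false
[1] true AND false = false
[2] false → false (antecedent false ⇒ implication holds) = true
[root] false AND true = false
Overall: false → excluded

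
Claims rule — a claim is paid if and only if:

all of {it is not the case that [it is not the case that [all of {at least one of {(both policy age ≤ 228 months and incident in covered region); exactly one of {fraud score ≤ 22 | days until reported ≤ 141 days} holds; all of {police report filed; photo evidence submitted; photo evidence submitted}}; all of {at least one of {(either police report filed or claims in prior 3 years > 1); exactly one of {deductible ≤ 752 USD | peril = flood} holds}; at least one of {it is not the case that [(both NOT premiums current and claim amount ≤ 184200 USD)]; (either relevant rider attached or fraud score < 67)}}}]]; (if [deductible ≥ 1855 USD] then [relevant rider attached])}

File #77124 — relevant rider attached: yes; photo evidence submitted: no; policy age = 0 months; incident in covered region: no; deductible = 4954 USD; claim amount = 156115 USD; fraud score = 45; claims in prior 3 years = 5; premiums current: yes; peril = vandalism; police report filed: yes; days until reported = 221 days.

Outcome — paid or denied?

Atomic conditions:
  policy age ≤ 228 months: 0 ≤ 228 is true
  incident in covered region: no → false
  fraud score ≤ 22: 45 ≤ 22 is false
  days until reported ≤ 141 days: 221 ≤ 141 is false
  police report filed: yes → true
  photo evidence submitted: no → false
  claims in prior 3 years > 1: 5 > 1 is true
  deductible ≤ 752 USD: 4954 ≤ 752 is false
  peril = flood: vandalism == flood is false
  NOT premiums current: yes → false
  claim amount ≤ 184200 USD: 156115 ≤ 184200 is true
  relevant rider attached: yes → true
  fraud score < 67: 45 < 67 is true
  deductible ≥ 1855 USD: 4954 ≥ 1855 is true
Combine:
[1.1.1.1.1] true AND false = false
[1.1.1.1.2] exactly-one(false, false) = false
[1.1.1.1.3] true AND false AND false = false
[1.1.1.1] false OR false OR false = false
[1.1.1.2.1.1] true OR true = true
[1.1.1.2.1.2] exactly-one(false, false) = false
[1.1.1.2.1] true OR false = true
[1.1.1.2.2.1.1] false AND true = false
[1.1.1.2.2.1] NOT false = true
[1.1.1.2.2.2] true OR true = true
[1.1.1.2.2] true OR true = true
[1.1.1.2] true AND true = true
[1.1.1] false AND true = false
[1.1] NOT false = true
[1] NOT true = false
[2] true → true = true
[root] false AND true = false
Overall: false → denied

Denied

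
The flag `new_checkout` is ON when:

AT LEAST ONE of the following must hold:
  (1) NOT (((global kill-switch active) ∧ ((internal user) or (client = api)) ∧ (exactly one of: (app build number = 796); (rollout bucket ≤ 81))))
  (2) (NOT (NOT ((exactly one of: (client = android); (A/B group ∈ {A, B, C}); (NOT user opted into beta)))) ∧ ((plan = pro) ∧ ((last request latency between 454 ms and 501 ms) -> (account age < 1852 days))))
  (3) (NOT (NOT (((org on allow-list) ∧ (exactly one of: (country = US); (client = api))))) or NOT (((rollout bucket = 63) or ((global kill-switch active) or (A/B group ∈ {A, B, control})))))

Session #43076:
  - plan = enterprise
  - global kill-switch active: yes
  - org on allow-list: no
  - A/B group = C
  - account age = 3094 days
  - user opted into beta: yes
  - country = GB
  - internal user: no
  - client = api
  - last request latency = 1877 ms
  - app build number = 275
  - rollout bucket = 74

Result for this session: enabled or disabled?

Atomic conditions:
  global kill-switch active: yes → true
  internal user: no → false
  client = api: api == api is true
  app build number = 796: 275 == 796 is false
  rollout bucket ≤ 81: 74 ≤ 81 is true
  client = android: api == android is false
  A/B group ∈ {A, B, C}: C is in the set → true
  NOT user opted into beta: yes → false
  plan = pro: enterprise == pro is false
  last request latency between 454 ms and 501 ms: 1877 in [454, 501] is false
  account age < 1852 days: 3094 < 1852 is false
  org on allow-list: no → false
  country = US: GB == US is false
  rollout bucket = 63: 74 == 63 is false
  A/B group ∈ {A, B, control}: C is not in the set → false
Combine:
[1.1.2] false OR true = true
[1.1.3] exactly-one(false, true) = true
[1.1] true AND true AND true = true
[1] NOT true = false
[2.1.1.1] exactly-one(false, true, false) = true
[2.1.1] NOT true = false
[2.1] NOT false = true
[2.2.2] false → false (antecedent false ⇒ implication holds) = true
[2.2] false AND true = false
[2] true AND false = false
[3.1.1.1.2] exactly-one(false, true) = true
[3.1.1.1] false AND true = false
[3.1.1] NOT false = true
[3.1] NOT true = false
[3.2.1.2] true OR false = true
[3.2.1] false OR true = true
[3.2] NOT true = false
[3] false OR false = false
[root] false OR false OR false = false
Overall: false → disabled

Disabled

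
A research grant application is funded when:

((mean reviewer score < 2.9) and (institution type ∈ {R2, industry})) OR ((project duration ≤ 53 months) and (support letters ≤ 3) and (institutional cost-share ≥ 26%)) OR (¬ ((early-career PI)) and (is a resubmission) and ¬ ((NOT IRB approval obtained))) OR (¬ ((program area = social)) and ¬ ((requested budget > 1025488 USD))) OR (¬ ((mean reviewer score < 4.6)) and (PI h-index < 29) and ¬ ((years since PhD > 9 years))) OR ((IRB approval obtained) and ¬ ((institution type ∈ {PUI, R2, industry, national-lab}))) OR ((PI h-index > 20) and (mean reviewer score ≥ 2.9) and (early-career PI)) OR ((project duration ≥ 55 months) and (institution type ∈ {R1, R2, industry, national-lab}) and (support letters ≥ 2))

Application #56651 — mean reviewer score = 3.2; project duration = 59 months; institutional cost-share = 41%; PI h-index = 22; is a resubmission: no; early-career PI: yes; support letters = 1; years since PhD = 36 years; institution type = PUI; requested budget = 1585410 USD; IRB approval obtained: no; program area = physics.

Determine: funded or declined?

Funded

Atomic conditions:
  mean reviewer score < 2.9: 3.2 < 2.9 is false
  institution type ∈ {R2, industry}: PUI is not in the set → false
  project duration ≤ 53 months: 59 ≤ 53 is false
  support letters ≤ 3: 1 ≤ 3 is true
  institutional cost-share ≥ 26%: 41 ≥ 26 is true
  early-career PI: yes → true
  is a resubmission: no → false
  NOT IRB approval obtained: no → true
  program area = social: physics == social is false
  requested budget > 1025488 USD: 1585410 > 1025488 is true
  mean reviewer score < 4.6: 3.2 < 4.6 is true
  PI h-index < 29: 22 < 29 is true
  years since PhD > 9 years: 36 > 9 is true
  IRB approval obtained: no → false
  institution type ∈ {PUI, R2, industry, national-lab}: PUI is in the set → true
  PI h-index > 20: 22 > 20 is true
  mean reviewer score ≥ 2.9: 3.2 ≥ 2.9 is true
  project duration ≥ 55 months: 59 ≥ 55 is true
  institution type ∈ {R1, R2, industry, national-lab}: PUI is not in the set → false
  support letters ≥ 2: 1 ≥ 2 is false
Combine:
[1] false AND false = false
[2] false AND true AND true = false
[3.1] NOT true = false
[3.3] NOT true = false
[3] false AND false AND false = false
[4.1] NOT false = true
[4.2] NOT true = false
[4] true AND false = false
[5.1] NOT true = false
[5.3] NOT true = false
[5] false AND true AND false = false
[6.2] NOT true = false
[6] false AND false = false
[7] true AND true AND true = true
[8] true AND false AND false = false
[root] false OR false OR false OR false OR false OR false OR true OR false = true
Overall: true → funded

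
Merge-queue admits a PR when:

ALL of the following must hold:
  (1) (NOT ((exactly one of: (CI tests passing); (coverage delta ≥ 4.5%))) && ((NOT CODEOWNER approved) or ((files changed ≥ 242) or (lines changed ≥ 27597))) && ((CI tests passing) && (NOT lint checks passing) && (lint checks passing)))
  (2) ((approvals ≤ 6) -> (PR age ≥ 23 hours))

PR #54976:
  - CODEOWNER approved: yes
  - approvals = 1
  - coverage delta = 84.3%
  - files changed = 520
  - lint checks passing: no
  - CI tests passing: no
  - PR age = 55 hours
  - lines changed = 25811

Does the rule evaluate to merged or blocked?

Atomic conditions:
  CI tests passing: no → false
  coverage delta ≥ 4.5%: 84.3 ≥ 4.5 is true
  NOT CODEOWNER approved: yes → false
  files changed ≥ 242: 520 ≥ 242 is true
  lines changed ≥ 27597: 25811 ≥ 27597 is false
  NOT lint checks passing: no → true
  lint checks passing: no → false
  approvals ≤ 6: 1 ≤ 6 is true
  PR age ≥ 23 hours: 55 ≥ 23 is true
Combine:
[1.1.1] exactly-one(false, true) = true
[1.1] NOT true = false
[1.2.2] true OR false = true
[1.2] false OR true = true
[1.3] false AND true AND false = false
[1] false AND true AND false = false
[2] true → true = true
[root] false AND true = false
Overall: false → blocked

Blocked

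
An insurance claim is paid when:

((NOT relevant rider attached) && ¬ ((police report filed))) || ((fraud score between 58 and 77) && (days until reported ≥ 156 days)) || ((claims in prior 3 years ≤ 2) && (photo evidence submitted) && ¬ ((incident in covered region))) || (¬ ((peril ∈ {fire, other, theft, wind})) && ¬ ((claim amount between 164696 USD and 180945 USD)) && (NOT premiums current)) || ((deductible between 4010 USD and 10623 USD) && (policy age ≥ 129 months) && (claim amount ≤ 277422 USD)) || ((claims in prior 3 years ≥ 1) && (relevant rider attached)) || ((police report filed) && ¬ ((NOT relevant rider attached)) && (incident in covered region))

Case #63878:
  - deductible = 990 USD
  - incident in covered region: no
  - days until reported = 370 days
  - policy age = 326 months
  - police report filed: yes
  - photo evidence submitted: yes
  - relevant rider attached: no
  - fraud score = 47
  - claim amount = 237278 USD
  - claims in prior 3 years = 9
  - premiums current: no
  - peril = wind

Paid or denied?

Atomic conditions:
  NOT relevant rider attached: no → true
  police report filed: yes → true
  fraud score between 58 and 77: 47 in [58, 77] is false
  days until reported ≥ 156 days: 370 ≥ 156 is true
  claims in prior 3 years ≤ 2: 9 ≤ 2 is false
  photo evidence submitted: yes → true
  incident in covered region: no → false
  peril ∈ {fire, other, theft, wind}: wind is in the set → true
  claim amount between 164696 USD and 180945 USD: 237278 in [164696, 180945] is false
  NOT premiums current: no → true
  deductible between 4010 USD and 10623 USD: 990 in [4010, 10623] is false
  policy age ≥ 129 months: 326 ≥ 129 is true
  claim amount ≤ 277422 USD: 237278 ≤ 277422 is true
  claims in prior 3 years ≥ 1: 9 ≥ 1 is true
  relevant rider attached: no → false
Combine:
[1.2] NOT true = false
[1] true AND false = false
[2] false AND true = false
[3.3] NOT false = true
[3] false AND true AND true = false
[4.1] NOT true = false
[4.2] NOT false = true
[4] false AND true AND true = false
[5] false AND true AND true = false
[6] true AND false = false
[7.2] NOT true = false
[7] true AND false AND false = false
[root] false OR false OR false OR false OR false OR false OR false = false
Overall: false → denied

Denied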